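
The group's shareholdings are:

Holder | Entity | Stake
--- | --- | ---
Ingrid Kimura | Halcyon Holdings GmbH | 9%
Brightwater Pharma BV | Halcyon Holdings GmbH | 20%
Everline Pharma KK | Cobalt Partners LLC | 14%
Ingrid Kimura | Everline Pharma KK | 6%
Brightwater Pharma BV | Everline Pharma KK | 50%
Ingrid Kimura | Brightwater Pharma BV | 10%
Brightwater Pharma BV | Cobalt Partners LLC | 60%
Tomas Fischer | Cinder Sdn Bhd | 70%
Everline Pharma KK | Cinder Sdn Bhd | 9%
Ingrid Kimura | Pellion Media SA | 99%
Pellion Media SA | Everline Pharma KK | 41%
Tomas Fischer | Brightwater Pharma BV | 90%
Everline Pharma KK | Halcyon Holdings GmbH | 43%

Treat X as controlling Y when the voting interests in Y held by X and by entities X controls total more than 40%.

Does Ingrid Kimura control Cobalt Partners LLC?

Ingrid holds 99% of Pellion, so Ingrid controls Pellion.
Pellion and Ingrid together hold 41% + 6% = 47% of Everline, so Ingrid controls Everline.
Everline and Ingrid together hold 43% + 9% = 52% of Halcyon, so Ingrid controls Halcyon.
In Cobalt, Ingrid's side holds only 14%, not > 40%.
So Ingrid does not control Cobalt.

No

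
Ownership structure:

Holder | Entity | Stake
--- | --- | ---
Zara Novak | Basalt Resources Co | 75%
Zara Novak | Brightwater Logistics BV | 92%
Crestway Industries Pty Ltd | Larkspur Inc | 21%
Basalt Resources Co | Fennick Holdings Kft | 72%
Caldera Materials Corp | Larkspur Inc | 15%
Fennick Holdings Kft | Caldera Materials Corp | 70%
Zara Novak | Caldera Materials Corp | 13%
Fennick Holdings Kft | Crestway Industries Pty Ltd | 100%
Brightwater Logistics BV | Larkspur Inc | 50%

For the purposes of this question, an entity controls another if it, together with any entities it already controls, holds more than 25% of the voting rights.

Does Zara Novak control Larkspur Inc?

Yes

Zara holds 92% of Brightwater, so Zara controls Brightwater.
Zara holds 75% of Basalt, so Zara controls Basalt.
Basalt holds 72% of Fennick, so Zara controls Fennick.
Fennick holds 100% of Crestway, so Zara controls Crestway.
Fennick and Zara together hold 70% + 13% = 83% of Caldera, so Zara controls Caldera.
Brightwater and Caldera and Crestway together hold 50% + 15% + 21% = 86% of Larkspur, so Zara controls Larkspur.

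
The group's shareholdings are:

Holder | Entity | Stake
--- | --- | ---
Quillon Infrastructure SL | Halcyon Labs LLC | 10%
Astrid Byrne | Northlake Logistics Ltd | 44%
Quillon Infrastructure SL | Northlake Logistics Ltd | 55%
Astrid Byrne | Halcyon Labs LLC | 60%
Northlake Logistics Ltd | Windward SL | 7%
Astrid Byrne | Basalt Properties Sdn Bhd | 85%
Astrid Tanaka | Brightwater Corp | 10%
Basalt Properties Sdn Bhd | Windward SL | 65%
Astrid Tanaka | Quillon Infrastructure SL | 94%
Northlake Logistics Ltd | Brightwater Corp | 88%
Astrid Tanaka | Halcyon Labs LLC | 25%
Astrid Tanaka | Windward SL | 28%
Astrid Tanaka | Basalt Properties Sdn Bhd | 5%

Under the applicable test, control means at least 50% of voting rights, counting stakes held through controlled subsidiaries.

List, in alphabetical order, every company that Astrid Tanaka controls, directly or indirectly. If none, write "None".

Astrid Tanaka holds 94% of Quillon, so Astrid Tanaka controls Quillon.
Quillon holds 55% of Northlake, so Astrid Tanaka controls Northlake.
Astrid Tanaka and Northlake together hold 10% + 88% = 98% of Brightwater, so Astrid Tanaka controls Brightwater.
No other company's threshold is met.

Brightwater Corp, Northlake Logistics Ltd, Quillon Infrastructure SL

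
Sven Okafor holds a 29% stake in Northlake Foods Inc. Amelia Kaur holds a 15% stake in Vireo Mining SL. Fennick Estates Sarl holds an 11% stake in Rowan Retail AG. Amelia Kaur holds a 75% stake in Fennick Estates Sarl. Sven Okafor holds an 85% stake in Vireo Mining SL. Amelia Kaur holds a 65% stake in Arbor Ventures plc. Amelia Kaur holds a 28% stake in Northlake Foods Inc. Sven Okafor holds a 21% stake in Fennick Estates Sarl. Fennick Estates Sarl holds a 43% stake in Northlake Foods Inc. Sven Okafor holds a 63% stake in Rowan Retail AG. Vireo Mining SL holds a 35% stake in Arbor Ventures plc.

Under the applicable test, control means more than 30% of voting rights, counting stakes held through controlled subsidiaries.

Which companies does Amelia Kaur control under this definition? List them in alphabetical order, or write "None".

Amelia holds 75% of Fennick, so Amelia controls Fennick.
Amelia and Fennick together hold 28% + 43% = 71% of Northlake, so Amelia controls Northlake.
Amelia holds 65% of Arbor, so Amelia controls Arbor.
No other company's threshold is met.

Arbor Ventures plc, Fennick Estates Sarl, Northlake Foods Inc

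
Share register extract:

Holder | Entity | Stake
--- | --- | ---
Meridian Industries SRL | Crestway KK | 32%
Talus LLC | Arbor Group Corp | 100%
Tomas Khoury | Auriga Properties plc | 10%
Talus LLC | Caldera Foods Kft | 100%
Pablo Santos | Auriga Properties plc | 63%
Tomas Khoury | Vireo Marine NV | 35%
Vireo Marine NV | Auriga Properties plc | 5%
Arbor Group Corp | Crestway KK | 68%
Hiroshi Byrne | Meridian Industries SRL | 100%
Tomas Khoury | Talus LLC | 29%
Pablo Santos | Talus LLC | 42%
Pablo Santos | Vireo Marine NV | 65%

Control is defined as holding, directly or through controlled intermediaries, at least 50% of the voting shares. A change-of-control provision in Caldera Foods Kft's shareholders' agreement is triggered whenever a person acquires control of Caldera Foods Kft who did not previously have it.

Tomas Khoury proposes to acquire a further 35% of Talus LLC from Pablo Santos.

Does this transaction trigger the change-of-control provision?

The purchase adds only to Tomas's holdings (Pablo's stake shrinks), so Tomas is the only person who could newly come to control Caldera.
Tomas's largest direct stake is 35% in Vireo, which does not meet the threshold, so Tomas controls no company.
Neither Tomas nor any entity Tomas controls holds any voting interest in Caldera.
So before the transaction, Tomas does not control Caldera.
After the purchase, Tomas's direct stake in Talus rises to 29% + 35% = 64%, and Pablo's stake falls to 7%.
Tomas holds 64% of Talus, so Tomas controls Talus.
Talus holds 100% of Caldera, so Tomas controls Caldera.
Tomas did not control Caldera before and does after, so the clause is triggered.

Yes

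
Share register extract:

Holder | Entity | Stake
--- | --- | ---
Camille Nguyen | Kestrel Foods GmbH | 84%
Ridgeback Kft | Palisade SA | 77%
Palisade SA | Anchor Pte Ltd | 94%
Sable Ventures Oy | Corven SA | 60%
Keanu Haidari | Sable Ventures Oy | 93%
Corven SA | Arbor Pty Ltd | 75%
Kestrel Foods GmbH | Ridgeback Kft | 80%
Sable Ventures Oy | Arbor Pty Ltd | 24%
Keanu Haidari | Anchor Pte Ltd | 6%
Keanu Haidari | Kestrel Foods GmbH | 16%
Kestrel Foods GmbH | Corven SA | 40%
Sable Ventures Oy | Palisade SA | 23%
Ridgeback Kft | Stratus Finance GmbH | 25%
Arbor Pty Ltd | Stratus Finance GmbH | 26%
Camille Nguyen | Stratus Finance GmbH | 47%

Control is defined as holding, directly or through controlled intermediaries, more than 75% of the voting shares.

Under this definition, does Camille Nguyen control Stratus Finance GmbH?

Camille holds 84% of Kestrel, so Camille controls Kestrel.
Kestrel holds 80% of Ridgeback, so Camille controls Ridgeback.
Ridgeback holds 77% of Palisade, so Camille controls Palisade.
Palisade holds 94% of Anchor, so Camille controls Anchor.
In Stratus, Camille's side holds only 47% + 25% = 72%, not > 75%.
So Camille does not control Stratus.

No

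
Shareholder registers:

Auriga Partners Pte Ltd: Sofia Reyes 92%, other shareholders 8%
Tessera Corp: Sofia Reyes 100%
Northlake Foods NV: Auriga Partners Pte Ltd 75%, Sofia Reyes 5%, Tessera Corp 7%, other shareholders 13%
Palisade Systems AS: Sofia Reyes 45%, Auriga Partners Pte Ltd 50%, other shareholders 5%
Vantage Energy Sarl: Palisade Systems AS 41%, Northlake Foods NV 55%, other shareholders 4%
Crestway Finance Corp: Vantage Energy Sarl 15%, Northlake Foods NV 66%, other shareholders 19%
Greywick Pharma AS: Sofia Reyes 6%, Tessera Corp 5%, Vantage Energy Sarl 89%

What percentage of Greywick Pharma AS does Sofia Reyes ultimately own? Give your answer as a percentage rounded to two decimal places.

Sofia reaches Greywick along 7 paths.
Direct stake: 6% = 6%.
Via Tessera: 100% × 5% = 5%.
Via Palisade → Vantage: 45% × 41% × 89% = 16.4205%.
Via Auriga → Palisade → Vantage: 92% × 50% × 41% × 89% = 16.7854%.
Via Auriga → Northlake → Vantage: 92% × 75% × 55% × 89% = 33.7755%.
Via Northlake → Vantage: 5% × 55% × 89% = 2.4475%.
Via Tessera → Northlake → Vantage: 100% × 7% × 55% × 89% = 3.4265%.
Total: 6% + 5% + 16.4205% + 16.7854% + 33.7755% + 2.4475% + 3.4265% = 83.8554%.
Rounded: 83.86%.

83.86%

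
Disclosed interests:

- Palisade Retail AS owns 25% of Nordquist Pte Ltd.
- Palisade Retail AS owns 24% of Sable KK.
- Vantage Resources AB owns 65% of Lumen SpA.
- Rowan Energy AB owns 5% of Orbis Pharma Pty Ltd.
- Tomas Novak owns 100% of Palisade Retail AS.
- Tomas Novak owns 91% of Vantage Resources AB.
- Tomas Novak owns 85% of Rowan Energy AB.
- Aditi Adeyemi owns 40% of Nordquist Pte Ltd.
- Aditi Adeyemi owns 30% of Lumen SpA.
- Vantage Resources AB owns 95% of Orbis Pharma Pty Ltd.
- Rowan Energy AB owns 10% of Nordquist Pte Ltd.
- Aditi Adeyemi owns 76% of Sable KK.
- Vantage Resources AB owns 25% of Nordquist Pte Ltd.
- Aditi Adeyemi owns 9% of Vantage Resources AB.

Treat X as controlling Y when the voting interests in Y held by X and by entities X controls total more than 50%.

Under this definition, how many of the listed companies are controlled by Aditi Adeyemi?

1

Aditi holds 76% of Sable, so Aditi controls Sable.
No other company's threshold is met.
Aditi controls 1 company.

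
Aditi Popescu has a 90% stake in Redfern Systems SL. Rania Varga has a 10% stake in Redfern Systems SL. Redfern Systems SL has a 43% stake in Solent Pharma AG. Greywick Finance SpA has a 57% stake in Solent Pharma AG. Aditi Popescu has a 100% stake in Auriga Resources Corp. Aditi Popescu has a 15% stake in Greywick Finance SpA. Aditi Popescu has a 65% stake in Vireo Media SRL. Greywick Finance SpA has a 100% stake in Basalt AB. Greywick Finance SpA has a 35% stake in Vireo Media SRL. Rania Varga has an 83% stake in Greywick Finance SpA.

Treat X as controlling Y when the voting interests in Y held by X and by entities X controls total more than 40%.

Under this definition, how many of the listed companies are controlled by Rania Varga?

Rania holds 83% of Greywick, so Rania controls Greywick.
Greywick holds 100% of Basalt, so Rania controls Basalt.
Greywick holds 57% of Solent, so Rania controls Solent.
No other company's threshold is met.
Rania controls 3 companies.

3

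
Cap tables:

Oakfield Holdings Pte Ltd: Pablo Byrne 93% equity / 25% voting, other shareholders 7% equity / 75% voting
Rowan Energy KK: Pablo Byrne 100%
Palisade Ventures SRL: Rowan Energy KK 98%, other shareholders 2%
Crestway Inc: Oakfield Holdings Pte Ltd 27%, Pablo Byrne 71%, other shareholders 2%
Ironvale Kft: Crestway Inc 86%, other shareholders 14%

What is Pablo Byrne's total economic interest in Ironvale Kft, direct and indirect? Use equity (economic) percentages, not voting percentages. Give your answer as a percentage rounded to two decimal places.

Pablo reaches Ironvale along 2 paths.
Via Oakfield → Crestway: 93% × 27% × 86% = 21.5946%.
Via Crestway: 71% × 86% = 61.06%.
Total: 21.5946% + 61.06% = 82.6546%.
Rounded: 82.65%.

82.65%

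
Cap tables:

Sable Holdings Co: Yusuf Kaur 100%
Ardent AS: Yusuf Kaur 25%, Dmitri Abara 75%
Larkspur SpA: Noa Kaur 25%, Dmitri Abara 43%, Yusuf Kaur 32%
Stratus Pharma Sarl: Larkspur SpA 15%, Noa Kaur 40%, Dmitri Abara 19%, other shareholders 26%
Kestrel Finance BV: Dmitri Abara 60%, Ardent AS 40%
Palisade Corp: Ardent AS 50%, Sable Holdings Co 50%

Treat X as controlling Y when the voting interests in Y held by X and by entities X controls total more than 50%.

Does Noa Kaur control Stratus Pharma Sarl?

Noa's largest direct stake is 40% in Stratus, which does not meet the threshold, so Noa controls no company.
In Stratus, Noa's side holds only 40%, not > 50%.
So Noa does not control Stratus.

No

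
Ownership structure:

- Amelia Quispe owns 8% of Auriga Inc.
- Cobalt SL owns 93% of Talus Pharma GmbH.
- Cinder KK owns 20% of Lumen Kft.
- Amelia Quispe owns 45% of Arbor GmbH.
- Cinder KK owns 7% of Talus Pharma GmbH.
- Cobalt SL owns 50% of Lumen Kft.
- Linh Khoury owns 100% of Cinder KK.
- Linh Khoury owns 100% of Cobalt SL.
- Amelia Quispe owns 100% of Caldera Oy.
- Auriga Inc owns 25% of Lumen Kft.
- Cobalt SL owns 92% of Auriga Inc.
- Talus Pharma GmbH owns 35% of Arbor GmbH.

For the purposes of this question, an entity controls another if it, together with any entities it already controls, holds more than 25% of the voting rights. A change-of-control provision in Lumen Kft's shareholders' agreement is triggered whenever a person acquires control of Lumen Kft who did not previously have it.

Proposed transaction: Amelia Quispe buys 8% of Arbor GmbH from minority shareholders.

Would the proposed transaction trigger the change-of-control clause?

No

The purchase changes only Amelia's holdings, so Amelia is the only person who could newly come to control Lumen.
Amelia holds 100% of Caldera, so Amelia controls Caldera.
Amelia holds 45% of Arbor, so Amelia controls Arbor.
Neither Amelia nor any entity Amelia controls holds any voting interest in Lumen.
So before the transaction, Amelia does not control Lumen.
After the purchase, Amelia's direct stake in Arbor rises to 45% + 8% = 53%.
Amelia holds 53% of Arbor, so Amelia controls Arbor.
After the transaction, neither Amelia nor any entity Amelia controls holds a voting interest in Lumen, so Amelia still does not control it.
No new person acquires control, so the clause is not triggered.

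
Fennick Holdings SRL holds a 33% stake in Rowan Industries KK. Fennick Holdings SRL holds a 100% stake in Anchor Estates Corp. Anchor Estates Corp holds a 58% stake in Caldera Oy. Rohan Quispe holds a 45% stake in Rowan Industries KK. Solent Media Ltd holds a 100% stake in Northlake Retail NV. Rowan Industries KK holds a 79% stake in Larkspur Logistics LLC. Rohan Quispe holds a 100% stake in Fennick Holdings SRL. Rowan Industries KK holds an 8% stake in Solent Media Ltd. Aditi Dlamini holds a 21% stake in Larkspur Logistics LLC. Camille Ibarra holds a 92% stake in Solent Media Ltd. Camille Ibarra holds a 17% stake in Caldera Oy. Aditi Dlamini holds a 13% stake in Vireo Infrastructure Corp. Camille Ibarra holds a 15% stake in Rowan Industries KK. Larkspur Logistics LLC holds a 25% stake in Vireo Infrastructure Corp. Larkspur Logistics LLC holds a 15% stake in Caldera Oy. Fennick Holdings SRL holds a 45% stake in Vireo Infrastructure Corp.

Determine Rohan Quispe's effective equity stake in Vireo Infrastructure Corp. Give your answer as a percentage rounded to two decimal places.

60.41%

Rohan reaches Vireo along 3 paths.
Via Fennick: 100% × 45% = 45%.
Via Fennick → Rowan → Larkspur: 100% × 33% × 79% × 25% = 6.5175%.
Via Rowan → Larkspur: 45% × 79% × 25% = 8.8875%.
Total: 45% + 6.5175% + 8.8875% = 60.405%.
Rounded: 60.41%.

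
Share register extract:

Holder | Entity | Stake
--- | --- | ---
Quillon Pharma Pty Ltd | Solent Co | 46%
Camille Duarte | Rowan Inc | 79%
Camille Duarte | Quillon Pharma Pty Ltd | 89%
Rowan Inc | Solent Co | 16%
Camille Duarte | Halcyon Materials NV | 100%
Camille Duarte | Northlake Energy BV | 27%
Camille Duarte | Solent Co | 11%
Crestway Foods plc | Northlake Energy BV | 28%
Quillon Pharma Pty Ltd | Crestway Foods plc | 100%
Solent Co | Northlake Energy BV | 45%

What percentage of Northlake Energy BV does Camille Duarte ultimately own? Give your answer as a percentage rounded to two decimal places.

Camille reaches Northlake along 5 paths.
Via Quillon → Crestway: 89% × 100% × 28% = 24.92%.
Direct stake: 27% = 27%.
Via Rowan → Solent: 79% × 16% × 45% = 5.688%.
Via Solent: 11% × 45% = 4.95%.
Via Quillon → Solent: 89% × 46% × 45% = 18.423%.
Total: 24.92% + 27% + 5.688% + 4.95% + 18.423% = 80.981%.
Rounded: 80.98%.

80.98%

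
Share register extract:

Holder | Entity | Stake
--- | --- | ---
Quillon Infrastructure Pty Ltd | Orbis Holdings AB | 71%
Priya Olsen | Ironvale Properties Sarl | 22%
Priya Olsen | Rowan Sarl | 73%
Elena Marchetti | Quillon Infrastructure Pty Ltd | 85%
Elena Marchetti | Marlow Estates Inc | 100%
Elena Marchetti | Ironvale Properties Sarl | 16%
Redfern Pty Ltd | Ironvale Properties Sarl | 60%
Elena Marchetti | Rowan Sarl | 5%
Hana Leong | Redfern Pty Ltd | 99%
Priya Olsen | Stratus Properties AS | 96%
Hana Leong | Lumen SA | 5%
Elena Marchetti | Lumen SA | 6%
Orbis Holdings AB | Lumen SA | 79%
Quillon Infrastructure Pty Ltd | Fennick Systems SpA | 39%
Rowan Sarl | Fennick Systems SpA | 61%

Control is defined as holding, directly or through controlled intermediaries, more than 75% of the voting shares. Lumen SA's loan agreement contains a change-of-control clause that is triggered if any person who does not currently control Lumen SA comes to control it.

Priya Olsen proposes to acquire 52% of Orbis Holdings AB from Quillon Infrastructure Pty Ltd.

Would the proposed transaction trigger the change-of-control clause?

The purchase adds only to Priya's holdings (Quillon's stake shrinks), so Priya is the only person who could newly come to control Lumen.
Priya holds 96% of Stratus, so Priya controls Stratus.
Neither Priya nor any entity Priya controls holds any voting interest in Lumen.
So before the transaction, Priya does not control Lumen.
After the purchase, Priya holds 52% of Orbis directly, and Quillon's stake falls to 19%.
Priya's side now holds 52% of Orbis, not > 75%, so Priya still does not control Orbis.
After the transaction, neither Priya nor any entity Priya controls holds a voting interest in Lumen, so Priya still does not control it.
No new person acquires control, so the clause is not triggered.

No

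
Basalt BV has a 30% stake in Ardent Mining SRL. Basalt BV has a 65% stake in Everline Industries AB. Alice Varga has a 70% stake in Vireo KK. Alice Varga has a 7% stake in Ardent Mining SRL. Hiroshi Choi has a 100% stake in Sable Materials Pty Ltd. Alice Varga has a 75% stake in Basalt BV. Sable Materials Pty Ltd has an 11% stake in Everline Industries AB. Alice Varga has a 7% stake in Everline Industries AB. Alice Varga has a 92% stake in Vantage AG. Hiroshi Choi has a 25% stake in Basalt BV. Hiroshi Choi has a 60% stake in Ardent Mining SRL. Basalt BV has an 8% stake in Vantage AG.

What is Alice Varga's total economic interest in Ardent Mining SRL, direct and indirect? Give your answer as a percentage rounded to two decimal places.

29.50%

Alice reaches Ardent along 2 paths.
Via Basalt: 75% × 30% = 22.5%.
Direct stake: 7% = 7%.
Total: 22.5% + 7% = 29.5%.
Rounded: 29.50%.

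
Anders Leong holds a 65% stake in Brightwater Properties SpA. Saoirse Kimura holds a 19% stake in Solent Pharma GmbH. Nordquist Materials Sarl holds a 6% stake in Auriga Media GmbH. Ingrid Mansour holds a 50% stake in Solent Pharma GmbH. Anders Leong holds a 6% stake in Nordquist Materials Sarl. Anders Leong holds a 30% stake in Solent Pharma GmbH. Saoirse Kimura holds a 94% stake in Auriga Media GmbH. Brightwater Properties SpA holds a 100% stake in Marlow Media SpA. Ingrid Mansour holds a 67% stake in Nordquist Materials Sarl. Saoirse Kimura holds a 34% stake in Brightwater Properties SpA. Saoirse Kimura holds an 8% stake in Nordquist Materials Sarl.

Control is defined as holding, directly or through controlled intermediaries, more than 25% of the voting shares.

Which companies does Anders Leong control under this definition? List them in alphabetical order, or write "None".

Anders holds 65% of Brightwater, so Anders controls Brightwater.
Brightwater holds 100% of Marlow, so Anders controls Marlow.
Anders holds 30% of Solent, so Anders controls Solent.
No other company's threshold is met.

Brightwater Properties SpA, Marlow Media SpA, Solent Pharma GmbH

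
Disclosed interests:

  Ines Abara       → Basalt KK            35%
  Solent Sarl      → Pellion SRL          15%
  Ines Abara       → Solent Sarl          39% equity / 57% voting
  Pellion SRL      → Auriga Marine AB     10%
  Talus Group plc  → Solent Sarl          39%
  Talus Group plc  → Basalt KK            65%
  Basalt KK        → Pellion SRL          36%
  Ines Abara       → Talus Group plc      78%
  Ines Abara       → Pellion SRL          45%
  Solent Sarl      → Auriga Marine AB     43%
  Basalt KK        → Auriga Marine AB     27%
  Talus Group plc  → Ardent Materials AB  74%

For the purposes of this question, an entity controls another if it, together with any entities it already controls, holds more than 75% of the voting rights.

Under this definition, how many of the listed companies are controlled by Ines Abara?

Ines holds 78% of Talus, so Ines controls Talus.
Ines and Talus together hold 35% + 65% = 100% of Basalt, so Ines controls Basalt.
Ines and Talus together hold 57% + 39% = 96% of Solent, so Ines controls Solent.
Ines and Solent and Basalt together hold 45% + 15% + 36% = 96% of Pellion, so Ines controls Pellion.
Basalt and Solent and Pellion together hold 27% + 43% + 10% = 80% of Auriga, so Ines controls Auriga.
No other company's threshold is met.
Ines controls 5 companies.

5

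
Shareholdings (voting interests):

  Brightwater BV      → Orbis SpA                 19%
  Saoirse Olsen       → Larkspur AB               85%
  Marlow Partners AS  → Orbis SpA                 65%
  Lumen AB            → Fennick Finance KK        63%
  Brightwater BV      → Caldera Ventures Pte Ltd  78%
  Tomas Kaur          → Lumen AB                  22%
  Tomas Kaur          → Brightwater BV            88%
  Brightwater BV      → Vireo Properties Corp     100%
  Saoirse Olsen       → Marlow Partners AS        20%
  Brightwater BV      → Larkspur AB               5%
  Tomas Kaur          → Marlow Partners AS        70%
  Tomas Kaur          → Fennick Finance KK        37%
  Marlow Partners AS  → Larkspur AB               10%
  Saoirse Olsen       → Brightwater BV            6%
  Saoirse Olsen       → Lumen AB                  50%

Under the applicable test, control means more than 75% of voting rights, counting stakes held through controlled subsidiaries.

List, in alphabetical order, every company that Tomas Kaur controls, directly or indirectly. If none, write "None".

Tomas holds 88% of Brightwater, so Tomas controls Brightwater.
Brightwater holds 78% of Caldera, so Tomas controls Caldera.
Brightwater holds 100% of Vireo, so Tomas controls Vireo.
No other company's threshold is met.

Brightwater BV, Caldera Ventures Pte Ltd, Vireo Properties Corp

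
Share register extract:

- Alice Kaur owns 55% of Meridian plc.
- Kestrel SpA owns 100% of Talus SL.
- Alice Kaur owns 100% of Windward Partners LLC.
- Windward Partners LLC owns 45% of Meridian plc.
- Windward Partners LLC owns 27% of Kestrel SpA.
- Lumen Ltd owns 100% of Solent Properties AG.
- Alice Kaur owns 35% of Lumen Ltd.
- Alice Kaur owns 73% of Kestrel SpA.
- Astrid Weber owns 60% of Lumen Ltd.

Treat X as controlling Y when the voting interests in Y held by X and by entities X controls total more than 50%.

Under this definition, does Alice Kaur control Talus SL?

Yes

Alice holds 100% of Windward, so Alice controls Windward.
Alice and Windward together hold 73% + 27% = 100% of Kestrel, so Alice controls Kestrel.
Kestrel holds 100% of Talus, so Alice controls Talus.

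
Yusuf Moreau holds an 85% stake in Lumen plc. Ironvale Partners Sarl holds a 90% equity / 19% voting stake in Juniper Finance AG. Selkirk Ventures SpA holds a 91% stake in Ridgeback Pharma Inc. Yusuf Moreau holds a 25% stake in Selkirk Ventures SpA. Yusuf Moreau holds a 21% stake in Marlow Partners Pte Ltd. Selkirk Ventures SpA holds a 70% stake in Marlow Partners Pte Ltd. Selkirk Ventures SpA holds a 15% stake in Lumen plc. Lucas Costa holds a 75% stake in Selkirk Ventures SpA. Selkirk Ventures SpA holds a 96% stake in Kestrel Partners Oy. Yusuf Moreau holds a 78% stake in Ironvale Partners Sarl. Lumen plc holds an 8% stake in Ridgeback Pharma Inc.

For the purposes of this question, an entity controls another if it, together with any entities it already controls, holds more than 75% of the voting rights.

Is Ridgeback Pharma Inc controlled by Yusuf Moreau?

Yusuf holds 85% of Lumen, so Yusuf controls Lumen.
Yusuf holds 78% of Ironvale, so Yusuf controls Ironvale.
In Ridgeback, Yusuf's side holds only 8%, not > 75%.
So Yusuf does not control Ridgeback.

No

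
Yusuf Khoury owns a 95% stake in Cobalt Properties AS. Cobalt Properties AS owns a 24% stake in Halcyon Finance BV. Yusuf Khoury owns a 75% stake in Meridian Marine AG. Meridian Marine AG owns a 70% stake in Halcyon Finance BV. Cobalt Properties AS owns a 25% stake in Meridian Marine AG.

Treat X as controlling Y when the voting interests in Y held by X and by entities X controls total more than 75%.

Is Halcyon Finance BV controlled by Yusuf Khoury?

Yes

Yusuf holds 95% of Cobalt, so Yusuf controls Cobalt.
Yusuf and Cobalt together hold 75% + 25% = 100% of Meridian, so Yusuf controls Meridian.
Cobalt and Meridian together hold 24% + 70% = 94% of Halcyon, so Yusuf controls Halcyon.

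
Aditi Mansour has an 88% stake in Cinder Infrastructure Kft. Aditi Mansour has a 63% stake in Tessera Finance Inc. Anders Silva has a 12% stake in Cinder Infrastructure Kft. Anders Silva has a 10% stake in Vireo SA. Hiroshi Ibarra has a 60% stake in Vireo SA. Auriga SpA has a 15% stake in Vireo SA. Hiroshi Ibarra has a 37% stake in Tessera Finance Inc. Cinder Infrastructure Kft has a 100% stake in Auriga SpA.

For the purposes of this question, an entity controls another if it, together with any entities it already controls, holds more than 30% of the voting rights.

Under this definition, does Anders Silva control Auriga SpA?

No

Anders's largest direct stake is 12% in Cinder, which does not meet the threshold, so Anders controls no company.
Neither Anders nor any entity Anders controls holds any voting interest in Auriga.
So Anders does not control Auriga.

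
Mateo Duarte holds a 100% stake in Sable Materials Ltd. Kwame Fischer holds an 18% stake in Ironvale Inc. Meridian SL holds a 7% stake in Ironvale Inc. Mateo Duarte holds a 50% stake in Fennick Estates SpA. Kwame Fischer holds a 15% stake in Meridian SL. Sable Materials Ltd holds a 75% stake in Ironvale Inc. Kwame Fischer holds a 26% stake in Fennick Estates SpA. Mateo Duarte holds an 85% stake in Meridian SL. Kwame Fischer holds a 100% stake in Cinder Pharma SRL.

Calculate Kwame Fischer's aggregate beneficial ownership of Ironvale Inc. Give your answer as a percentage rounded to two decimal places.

19.05%

Kwame reaches Ironvale along 2 paths.
Via Meridian: 15% × 7% = 1.05%.
Direct stake: 18% = 18%.
Total: 1.05% + 18% = 19.05%.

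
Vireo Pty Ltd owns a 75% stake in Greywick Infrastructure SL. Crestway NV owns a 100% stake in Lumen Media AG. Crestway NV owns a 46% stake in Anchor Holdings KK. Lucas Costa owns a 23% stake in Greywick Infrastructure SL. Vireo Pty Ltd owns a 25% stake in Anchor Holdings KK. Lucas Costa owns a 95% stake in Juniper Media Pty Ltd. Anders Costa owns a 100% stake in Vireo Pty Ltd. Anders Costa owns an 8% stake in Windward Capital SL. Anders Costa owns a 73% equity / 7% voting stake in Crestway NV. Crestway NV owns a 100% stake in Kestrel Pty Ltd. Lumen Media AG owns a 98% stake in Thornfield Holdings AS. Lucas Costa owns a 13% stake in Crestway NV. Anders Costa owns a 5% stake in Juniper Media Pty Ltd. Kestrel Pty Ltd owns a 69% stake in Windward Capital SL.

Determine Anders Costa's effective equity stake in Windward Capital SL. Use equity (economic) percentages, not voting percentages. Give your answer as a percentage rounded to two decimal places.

Anders reaches Windward along 2 paths.
Direct stake: 8% = 8%.
Via Crestway → Kestrel: 73% × 100% × 69% = 50.37%.
Total: 8% + 50.37% = 58.37%.

58.37%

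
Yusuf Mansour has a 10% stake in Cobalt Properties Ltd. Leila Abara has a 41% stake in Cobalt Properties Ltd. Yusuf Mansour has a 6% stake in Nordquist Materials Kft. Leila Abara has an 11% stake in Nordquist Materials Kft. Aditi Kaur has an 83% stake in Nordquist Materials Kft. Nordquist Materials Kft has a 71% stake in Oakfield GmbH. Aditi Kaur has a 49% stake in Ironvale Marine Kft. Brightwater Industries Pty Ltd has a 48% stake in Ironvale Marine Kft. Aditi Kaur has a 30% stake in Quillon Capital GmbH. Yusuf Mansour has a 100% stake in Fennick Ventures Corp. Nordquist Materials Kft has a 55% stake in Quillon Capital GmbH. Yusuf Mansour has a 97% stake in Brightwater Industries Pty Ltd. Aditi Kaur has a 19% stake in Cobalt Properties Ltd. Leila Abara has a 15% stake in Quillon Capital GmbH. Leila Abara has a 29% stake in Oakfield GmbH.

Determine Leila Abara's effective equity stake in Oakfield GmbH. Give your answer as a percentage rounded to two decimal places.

36.81%

Leila reaches Oakfield along 2 paths.
Direct stake: 29% = 29%.
Via Nordquist: 11% × 71% = 7.81%.
Total: 29% + 7.81% = 36.81%.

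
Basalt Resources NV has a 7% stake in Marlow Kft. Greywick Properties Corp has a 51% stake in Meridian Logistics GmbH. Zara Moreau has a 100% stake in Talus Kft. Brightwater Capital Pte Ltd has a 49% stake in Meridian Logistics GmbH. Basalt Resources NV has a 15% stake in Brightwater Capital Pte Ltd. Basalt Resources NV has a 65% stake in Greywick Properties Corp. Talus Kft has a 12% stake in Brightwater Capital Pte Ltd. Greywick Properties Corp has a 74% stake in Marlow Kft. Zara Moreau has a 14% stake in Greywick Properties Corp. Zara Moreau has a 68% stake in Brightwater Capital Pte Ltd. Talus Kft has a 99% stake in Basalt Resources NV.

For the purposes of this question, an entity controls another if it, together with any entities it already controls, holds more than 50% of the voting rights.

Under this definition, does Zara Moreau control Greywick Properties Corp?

Zara holds 100% of Talus, so Zara controls Talus.
Talus holds 99% of Basalt, so Zara controls Basalt.
Basalt and Zara together hold 65% + 14% = 79% of Greywick, so Zara controls Greywick.

Yes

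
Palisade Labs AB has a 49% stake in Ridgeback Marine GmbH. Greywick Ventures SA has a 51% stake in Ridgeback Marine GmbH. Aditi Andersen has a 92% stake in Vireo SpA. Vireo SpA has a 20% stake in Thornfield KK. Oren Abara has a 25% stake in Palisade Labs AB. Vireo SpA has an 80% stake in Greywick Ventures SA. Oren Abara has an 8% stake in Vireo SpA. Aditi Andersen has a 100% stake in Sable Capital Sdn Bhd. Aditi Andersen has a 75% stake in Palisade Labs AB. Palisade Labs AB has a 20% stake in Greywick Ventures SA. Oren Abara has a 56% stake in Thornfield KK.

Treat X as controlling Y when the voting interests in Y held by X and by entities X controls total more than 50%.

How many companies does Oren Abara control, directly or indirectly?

1

Oren holds 56% of Thornfield, so Oren controls Thornfield.
No other company's threshold is met.
Oren controls 1 company.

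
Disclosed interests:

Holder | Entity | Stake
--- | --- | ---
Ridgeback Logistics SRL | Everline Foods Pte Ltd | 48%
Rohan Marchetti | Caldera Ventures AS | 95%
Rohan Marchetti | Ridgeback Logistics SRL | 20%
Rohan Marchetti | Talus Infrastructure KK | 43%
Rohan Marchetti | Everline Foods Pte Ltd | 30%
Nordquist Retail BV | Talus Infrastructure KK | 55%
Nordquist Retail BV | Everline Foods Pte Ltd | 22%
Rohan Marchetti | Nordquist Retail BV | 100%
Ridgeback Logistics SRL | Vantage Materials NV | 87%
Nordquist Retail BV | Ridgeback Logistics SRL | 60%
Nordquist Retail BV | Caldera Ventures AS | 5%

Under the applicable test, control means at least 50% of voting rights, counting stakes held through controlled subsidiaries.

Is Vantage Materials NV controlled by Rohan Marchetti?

Rohan holds 100% of Nordquist, so Rohan controls Nordquist.
Nordquist and Rohan together hold 60% + 20% = 80% of Ridgeback, so Rohan controls Ridgeback.
Ridgeback holds 87% of Vantage, so Rohan controls Vantage.

Yes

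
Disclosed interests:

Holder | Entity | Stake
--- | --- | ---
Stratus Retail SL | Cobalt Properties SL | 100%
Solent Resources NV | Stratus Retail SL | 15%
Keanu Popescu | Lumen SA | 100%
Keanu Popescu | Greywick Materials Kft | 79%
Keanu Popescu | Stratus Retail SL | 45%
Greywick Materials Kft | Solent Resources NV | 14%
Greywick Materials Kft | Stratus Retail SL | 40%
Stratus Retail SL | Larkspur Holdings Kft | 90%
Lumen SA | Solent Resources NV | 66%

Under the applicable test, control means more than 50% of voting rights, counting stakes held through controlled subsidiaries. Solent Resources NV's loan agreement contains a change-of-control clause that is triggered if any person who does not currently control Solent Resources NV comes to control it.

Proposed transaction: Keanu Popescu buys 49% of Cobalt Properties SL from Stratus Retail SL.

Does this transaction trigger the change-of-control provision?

No

The purchase adds only to Keanu's holdings (Stratus's stake shrinks), so Keanu is the only person who could newly come to control Solent.
Keanu holds 100% of Lumen, so Keanu controls Lumen.
Keanu holds 79% of Greywick, so Keanu controls Greywick.
Greywick and Lumen together hold 14% + 66% = 80% of Solent, so Keanu controls Solent.
So Keanu already controls Solent before the transaction.
After the purchase, Keanu holds 49% of Cobalt directly, and Stratus's stake falls to 51%.
Keanu controlled Solent already, so this is not a new person acquiring control; every other person's position is unchanged or reduced.
No new person acquires control, so the clause is not triggered.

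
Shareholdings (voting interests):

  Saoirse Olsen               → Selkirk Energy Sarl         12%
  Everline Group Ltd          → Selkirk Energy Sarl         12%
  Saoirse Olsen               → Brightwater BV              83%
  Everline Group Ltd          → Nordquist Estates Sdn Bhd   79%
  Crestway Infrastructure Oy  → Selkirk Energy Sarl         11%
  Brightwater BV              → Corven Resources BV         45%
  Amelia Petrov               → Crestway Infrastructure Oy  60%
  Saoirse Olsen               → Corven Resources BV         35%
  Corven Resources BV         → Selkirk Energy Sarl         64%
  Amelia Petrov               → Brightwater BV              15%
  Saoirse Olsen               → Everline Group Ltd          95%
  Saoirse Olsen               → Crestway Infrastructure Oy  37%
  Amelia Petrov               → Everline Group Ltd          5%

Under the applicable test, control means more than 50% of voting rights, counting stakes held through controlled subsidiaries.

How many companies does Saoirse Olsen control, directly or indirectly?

Saoirse holds 83% of Brightwater, so Saoirse controls Brightwater.
Saoirse holds 95% of Everline, so Saoirse controls Everline.
Everline holds 79% of Nordquist, so Saoirse controls Nordquist.
Brightwater and Saoirse together hold 45% + 35% = 80% of Corven, so Saoirse controls Corven.
Everline and Corven and Saoirse together hold 12% + 64% + 12% = 88% of Selkirk, so Saoirse controls Selkirk.
No other company's threshold is met.
Saoirse controls 5 companies.

5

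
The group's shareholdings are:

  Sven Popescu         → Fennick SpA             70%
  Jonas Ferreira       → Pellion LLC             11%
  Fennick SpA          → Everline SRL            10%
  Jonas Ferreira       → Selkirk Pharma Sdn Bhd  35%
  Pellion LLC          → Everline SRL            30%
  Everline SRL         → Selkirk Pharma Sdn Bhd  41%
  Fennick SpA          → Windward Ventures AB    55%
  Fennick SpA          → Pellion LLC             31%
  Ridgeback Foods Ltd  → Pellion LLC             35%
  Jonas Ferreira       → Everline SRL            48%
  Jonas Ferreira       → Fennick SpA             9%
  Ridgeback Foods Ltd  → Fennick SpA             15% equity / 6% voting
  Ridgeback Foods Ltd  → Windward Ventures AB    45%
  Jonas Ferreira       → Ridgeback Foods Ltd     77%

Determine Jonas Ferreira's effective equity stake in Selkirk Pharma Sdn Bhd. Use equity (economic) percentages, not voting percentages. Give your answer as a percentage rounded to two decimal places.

60.97%

Jonas reaches Selkirk along 8 paths.
Direct stake: 35% = 35%.
Via Everline: 48% × 41% = 19.68%.
Via Fennick → Everline: 9% × 10% × 41% = 0.369%.
Via Ridgeback → Fennick → Everline: 77% × 15% × 10% × 41% = 0.47355%.
Via Fennick → Pellion → Everline: 9% × 31% × 30% × 41% = 0.34317%.
Via Ridgeback → Fennick → Pellion → Everline: 77% × 15% × 31% × 30% × 41% = 0.4404015%.
Via Pellion → Everline: 11% × 30% × 41% = 1.353%.
Via Ridgeback → Pellion → Everline: 77% × 35% × 30% × 41% = 3.31485%.
Total: 35% + 19.68% + 0.369% + 0.47355% + 0.34317% + 0.4404015% + 1.353% + 3.31485% = 60.9739715%.
Rounded: 60.97%.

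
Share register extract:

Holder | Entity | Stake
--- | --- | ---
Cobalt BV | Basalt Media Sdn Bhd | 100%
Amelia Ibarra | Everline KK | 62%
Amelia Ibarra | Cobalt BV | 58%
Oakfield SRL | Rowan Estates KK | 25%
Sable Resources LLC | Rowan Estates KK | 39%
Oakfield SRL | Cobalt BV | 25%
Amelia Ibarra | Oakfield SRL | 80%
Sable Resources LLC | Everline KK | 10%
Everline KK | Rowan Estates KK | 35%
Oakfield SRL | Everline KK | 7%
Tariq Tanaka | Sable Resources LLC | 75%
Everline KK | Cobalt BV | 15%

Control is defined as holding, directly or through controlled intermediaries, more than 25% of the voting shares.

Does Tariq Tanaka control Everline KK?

No

Tariq holds 75% of Sable, so Tariq controls Sable.
Sable holds 39% of Rowan, so Tariq controls Rowan.
In Everline, Tariq's side holds only 10%, not > 25%.
So Tariq does not control Everline.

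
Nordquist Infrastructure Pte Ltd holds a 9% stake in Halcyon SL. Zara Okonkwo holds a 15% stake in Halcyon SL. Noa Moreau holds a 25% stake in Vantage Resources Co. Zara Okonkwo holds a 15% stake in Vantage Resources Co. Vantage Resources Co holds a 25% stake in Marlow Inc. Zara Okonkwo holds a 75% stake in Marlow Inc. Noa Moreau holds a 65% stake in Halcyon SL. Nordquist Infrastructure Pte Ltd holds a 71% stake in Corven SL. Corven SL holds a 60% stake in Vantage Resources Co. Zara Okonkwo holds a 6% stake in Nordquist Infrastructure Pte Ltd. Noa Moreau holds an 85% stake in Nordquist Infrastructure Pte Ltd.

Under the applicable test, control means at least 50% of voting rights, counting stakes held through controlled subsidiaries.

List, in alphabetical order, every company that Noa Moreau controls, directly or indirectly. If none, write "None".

Noa holds 85% of Nordquist, so Noa controls Nordquist.
Nordquist holds 71% of Corven, so Noa controls Corven.
Noa and Nordquist together hold 65% + 9% = 74% of Halcyon, so Noa controls Halcyon.
Corven and Noa together hold 60% + 25% = 85% of Vantage, so Noa controls Vantage.
No other company's threshold is met.

Corven SL, Halcyon SL, Nordquist Infrastructure Pte Ltd, Vantage Resources Co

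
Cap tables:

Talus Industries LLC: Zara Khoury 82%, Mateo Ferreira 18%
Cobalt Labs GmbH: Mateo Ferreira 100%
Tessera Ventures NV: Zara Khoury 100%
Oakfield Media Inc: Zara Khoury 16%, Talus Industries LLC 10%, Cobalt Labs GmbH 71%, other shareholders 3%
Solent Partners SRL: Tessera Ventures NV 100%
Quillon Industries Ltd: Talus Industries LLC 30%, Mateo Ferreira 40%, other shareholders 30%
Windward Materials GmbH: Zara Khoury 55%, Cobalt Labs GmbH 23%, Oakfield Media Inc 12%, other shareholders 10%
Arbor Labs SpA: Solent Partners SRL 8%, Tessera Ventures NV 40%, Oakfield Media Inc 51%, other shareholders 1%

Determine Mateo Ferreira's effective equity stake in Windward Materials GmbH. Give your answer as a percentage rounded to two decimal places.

Mateo reaches Windward along 3 paths.
Via Cobalt: 100% × 23% = 23%.
Via Talus → Oakfield: 18% × 10% × 12% = 0.216%.
Via Cobalt → Oakfield: 100% × 71% × 12% = 8.52%.
Total: 23% + 0.216% + 8.52% = 31.736%.
Rounded: 31.74%.

31.74%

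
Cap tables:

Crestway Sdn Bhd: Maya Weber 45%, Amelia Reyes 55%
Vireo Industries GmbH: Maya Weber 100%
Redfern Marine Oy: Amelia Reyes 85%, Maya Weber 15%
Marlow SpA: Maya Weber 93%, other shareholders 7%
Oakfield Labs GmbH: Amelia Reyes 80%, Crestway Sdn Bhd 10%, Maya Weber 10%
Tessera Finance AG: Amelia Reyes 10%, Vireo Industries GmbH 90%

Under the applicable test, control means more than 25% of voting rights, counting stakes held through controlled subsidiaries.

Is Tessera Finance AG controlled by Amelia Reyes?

Amelia holds 55% of Crestway, so Amelia controls Crestway.
Amelia holds 85% of Redfern, so Amelia controls Redfern.
Amelia and Crestway together hold 80% + 10% = 90% of Oakfield, so Amelia controls Oakfield.
In Tessera, Amelia's side holds only 10%, not > 25%.
So Amelia does not control Tessera.

No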